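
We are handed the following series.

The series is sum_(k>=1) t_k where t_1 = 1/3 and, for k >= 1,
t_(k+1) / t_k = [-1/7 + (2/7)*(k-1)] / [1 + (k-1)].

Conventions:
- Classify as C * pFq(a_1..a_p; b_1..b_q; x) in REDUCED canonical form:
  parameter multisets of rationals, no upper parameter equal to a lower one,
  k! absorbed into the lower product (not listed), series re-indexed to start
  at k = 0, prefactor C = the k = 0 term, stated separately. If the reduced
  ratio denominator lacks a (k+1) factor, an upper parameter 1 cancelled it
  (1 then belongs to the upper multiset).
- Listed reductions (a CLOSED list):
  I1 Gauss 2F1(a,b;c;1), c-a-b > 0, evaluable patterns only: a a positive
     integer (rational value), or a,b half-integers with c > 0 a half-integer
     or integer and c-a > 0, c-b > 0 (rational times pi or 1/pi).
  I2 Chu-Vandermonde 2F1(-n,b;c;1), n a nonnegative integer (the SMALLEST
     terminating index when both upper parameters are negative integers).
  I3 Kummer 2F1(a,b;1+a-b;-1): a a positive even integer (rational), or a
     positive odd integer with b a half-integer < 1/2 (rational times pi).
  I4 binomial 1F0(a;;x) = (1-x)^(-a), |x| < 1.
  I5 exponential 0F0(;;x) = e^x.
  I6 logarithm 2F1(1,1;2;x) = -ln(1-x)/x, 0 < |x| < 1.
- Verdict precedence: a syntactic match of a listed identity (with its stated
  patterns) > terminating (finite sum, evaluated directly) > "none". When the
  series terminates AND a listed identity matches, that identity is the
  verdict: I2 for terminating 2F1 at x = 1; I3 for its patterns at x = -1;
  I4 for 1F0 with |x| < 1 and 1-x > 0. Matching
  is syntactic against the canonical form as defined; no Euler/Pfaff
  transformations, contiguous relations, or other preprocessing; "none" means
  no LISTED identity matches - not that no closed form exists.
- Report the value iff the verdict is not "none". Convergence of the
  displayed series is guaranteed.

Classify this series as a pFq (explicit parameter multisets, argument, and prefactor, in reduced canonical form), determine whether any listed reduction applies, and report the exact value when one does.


At argument 2/7: a 1F0 with upper {-1/2}, lower {-}, scaled by C = 1/3. Verdict at x = 2/7: binomial (I4) matches (the 1F0 binomial series: exponent 1/2, x = 2/7). Value: (1/3) * (5/7)^(1/2).

Key step: from the first term 1/3: the expanded ratio factors over Q; C = 1/3, x = 2/7, roots give parameters.
Ratio: r(k) = (2/7) * (k-1/2) / [(k+1)] - rational in k, leading ratio (2/7); with t_0 = 1/3, classification follows.


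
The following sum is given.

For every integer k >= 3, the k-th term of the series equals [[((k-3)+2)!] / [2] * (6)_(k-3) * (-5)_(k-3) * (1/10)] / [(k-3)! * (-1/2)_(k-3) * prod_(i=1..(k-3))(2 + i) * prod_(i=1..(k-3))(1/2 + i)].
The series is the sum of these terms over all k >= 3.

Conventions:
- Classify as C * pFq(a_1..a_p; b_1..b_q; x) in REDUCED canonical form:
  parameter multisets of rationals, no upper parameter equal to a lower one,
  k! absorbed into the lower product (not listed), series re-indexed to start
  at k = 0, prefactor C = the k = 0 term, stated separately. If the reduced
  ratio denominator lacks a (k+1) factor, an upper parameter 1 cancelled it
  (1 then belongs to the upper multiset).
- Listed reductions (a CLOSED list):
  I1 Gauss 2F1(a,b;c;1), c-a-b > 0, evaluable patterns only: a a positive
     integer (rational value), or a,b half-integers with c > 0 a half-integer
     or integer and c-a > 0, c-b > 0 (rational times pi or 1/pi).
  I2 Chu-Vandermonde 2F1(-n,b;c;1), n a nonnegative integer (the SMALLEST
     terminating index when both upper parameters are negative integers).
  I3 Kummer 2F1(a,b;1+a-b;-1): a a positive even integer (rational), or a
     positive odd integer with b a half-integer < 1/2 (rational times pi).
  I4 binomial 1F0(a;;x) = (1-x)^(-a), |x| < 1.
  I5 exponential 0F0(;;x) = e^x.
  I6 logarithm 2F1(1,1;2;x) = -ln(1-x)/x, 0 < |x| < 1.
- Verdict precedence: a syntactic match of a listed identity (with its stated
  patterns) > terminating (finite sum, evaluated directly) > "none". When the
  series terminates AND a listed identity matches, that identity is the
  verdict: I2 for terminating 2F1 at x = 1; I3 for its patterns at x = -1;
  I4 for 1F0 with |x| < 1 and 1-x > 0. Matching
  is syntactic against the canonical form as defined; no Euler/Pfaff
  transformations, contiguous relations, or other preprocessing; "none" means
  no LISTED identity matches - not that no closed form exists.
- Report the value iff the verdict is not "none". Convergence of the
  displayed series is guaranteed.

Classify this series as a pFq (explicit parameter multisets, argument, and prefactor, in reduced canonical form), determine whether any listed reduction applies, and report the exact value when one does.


First insight: with t_0 = 1/10, the factorial ratio (C = 1/10, x = 1) (k+a-1)!/(a-1)! is a rising factorial (a)_k.
Adjacent-term ratio: r(k) = 1 * (k-5) (k+6) / [(k-1/2) (k+3/2) (k+1)] - rational in k. x = 1; t_0 = 1/10; negate the roots.

Prefactor 1/10, argument 1: 2F2 with upper {-5, 6} over lower {-1/2, 3/2}. Verdict: terminating - upper parameter -5 makes this a finite sum (last index 5), evaluated exactly. Sum: 35771/11550.


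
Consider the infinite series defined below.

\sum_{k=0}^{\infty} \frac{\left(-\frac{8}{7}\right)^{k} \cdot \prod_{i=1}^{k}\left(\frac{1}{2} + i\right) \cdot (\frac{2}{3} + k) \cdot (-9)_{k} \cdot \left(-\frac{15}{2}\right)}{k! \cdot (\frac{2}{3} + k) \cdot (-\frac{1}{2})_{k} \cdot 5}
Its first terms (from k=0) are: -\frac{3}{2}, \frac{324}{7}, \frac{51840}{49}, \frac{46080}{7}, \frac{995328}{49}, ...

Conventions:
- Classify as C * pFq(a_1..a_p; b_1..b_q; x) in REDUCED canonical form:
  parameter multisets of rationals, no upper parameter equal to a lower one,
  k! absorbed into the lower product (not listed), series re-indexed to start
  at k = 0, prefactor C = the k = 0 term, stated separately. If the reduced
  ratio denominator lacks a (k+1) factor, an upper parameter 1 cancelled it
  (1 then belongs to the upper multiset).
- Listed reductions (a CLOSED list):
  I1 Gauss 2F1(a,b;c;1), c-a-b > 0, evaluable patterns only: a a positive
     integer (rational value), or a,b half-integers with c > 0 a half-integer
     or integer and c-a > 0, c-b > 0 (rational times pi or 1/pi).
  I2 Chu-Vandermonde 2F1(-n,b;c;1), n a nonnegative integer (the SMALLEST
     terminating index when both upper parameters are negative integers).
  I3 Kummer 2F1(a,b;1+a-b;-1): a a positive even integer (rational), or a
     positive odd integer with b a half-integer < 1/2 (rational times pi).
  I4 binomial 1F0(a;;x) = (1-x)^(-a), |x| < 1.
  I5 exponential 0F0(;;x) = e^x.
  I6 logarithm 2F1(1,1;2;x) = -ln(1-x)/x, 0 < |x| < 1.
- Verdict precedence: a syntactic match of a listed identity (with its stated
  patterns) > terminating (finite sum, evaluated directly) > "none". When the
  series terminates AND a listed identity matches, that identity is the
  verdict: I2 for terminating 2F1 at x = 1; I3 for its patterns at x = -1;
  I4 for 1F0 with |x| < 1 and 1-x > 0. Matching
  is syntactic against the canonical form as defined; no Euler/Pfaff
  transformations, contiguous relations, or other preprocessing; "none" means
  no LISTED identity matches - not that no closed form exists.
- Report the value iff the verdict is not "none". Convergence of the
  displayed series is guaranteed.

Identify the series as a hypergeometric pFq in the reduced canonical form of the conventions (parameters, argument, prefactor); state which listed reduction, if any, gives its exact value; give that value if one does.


Key step: t_0 = -\frac{3}{2} here, and the constant factors (prefactor -3/2) combine into one prefactor.
Consecutive-term ratio: r(k) = -\frac{8}{7} * (k-9) (k+\frac{3}{2}) / [(k-\frac{1}{2}) (k+1)] - poly over poly, x = -\frac{8}{7} from leading terms; C = -\frac{3}{2} at k = 0.

x = -\frac{8}{7} here; the reduced form reads 2F1, upper {-9, \frac{3}{2}}, lower {-\frac{1}{2}}, C = -\frac{3}{2}. Verdict: terminating. (-9)_k vanishes past k = 9, leaving a 10-term sum, computed directly. Sum: \frac{11546847421875}{80707214}.


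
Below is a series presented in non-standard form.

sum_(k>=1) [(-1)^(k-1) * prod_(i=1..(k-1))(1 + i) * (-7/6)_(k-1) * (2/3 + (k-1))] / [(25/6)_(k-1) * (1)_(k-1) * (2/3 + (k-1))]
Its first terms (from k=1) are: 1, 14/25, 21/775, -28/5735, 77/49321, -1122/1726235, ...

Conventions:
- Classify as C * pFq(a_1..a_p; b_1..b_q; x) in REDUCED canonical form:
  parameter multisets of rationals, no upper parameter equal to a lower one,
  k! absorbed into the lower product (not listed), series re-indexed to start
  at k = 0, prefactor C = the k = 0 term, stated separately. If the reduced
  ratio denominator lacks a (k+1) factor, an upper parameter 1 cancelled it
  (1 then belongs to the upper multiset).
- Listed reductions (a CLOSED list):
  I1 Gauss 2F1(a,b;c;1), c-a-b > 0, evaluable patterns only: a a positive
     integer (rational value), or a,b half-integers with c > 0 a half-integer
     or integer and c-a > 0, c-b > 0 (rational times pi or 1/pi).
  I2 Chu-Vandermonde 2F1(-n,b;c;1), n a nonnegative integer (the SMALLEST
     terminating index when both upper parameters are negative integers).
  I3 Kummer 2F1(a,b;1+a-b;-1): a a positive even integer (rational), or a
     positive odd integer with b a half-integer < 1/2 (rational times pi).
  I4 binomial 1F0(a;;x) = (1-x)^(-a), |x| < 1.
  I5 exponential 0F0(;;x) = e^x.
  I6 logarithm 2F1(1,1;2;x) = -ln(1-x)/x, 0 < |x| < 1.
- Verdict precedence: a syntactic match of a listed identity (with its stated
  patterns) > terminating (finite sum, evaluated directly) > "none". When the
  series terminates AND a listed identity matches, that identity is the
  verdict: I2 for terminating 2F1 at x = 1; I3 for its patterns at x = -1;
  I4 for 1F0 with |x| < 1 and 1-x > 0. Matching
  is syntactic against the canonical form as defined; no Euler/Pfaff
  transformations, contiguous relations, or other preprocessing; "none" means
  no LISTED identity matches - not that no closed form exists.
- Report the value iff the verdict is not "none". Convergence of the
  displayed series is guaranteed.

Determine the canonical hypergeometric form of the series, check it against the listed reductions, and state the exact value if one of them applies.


The series (x = -1) is 2F1: upper {-7/6, 2}, lower {25/6}, prefactor 1. Verdict at x = -1: the Kummer evaluation I3 matches (x = -1; c = 25/6 equals 1+a-b for upper {-7/6, 2}: listed pattern). Value: 19/12.

The tell: x = (-1) and (1)_k (prefactor 1) is k! itself.
Adjacent-term ratio: r(k) = (-1) * (k-7/6) (k+2) / [(k+25/6) (k+1)] - poly over poly, x = (-1) from leading terms; C = 1 at k = 0.


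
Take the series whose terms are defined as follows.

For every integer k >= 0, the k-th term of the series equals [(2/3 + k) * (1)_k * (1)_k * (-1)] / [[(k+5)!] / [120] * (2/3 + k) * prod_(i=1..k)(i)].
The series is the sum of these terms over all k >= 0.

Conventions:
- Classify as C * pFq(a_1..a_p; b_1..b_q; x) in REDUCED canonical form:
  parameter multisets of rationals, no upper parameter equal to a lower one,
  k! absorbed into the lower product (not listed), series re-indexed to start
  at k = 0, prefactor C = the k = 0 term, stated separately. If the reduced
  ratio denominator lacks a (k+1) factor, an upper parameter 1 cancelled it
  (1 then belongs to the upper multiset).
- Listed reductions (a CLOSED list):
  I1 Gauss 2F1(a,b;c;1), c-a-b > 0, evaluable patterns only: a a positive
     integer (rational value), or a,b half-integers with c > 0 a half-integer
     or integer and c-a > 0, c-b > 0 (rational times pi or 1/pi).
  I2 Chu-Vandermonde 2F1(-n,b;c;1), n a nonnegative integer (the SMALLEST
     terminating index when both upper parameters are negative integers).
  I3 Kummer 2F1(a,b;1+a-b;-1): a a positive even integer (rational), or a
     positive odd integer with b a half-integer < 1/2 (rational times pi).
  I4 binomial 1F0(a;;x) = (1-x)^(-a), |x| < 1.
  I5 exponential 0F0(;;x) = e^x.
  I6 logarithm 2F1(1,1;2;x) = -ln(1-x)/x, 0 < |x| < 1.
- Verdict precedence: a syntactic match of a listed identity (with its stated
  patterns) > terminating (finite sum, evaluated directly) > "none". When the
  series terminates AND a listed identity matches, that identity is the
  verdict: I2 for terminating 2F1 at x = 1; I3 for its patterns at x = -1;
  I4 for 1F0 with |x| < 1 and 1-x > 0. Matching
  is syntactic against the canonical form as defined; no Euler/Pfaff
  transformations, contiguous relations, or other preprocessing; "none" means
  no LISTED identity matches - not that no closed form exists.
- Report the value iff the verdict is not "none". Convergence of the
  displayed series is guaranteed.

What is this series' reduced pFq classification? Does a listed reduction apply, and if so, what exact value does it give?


Prefactor -1, argument 1: 2F1 with upper {1, 1} over lower {6}. Verdict: Gauss (I1, integer-parameter pattern) fires (x = 1: the Gamma ratio telescopes since c-a-b = 4 > 0 and a = 1 in Z>0). Value: -5/4.

Key step: from the first term -1: striking the common factor k + 2/3 reduces the term (C = -1, x = 1).
Ratio: r(k) = 1 * (k+1) (k+1) / [(k+6) (k+1)] - rational in k. x = 1; t_0 = -1; negate the roots.


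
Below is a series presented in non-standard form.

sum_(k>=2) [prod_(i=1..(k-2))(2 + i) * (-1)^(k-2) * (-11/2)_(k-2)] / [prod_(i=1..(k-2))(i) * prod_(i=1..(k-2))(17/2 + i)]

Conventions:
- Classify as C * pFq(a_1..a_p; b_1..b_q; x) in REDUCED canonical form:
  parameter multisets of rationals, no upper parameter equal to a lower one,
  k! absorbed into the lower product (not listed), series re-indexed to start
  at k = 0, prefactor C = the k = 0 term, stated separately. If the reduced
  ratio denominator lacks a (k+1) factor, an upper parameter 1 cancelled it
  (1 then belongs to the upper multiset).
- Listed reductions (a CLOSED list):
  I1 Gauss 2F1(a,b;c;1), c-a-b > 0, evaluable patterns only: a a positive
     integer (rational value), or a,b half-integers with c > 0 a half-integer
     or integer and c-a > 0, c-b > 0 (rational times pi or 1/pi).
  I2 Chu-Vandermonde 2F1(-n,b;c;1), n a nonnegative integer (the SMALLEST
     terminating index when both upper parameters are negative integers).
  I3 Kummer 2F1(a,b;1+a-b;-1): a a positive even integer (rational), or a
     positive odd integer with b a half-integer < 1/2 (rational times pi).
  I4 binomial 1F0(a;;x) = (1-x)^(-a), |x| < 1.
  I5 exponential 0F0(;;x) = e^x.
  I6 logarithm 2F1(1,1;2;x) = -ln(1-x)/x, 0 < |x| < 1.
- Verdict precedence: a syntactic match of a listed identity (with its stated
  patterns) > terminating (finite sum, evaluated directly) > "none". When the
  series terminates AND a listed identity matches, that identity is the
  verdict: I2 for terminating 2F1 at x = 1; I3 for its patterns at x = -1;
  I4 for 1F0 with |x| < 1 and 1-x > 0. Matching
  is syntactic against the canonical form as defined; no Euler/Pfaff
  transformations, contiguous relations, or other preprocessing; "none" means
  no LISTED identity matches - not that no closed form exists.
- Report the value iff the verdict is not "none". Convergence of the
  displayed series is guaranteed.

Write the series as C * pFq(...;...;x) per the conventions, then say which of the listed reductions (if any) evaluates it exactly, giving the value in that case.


Structural cue: from the first term 1: the product of the first k integers (C = 1) is k!.
Consecutive-term ratio: r(k) = (-1) * (k-11/2) (k+3) / [(k+19/2) (k+1)] - rational; roots negated = parameters, x = (-1), C = 1.

Canonical form: C = 1 times 2F1 with upper {-11/2, 3}, lower {19/2}, x = -1. Verdict: Kummer's theorem (I3) applies (x = -1; c = 19/2 equals 1+a-b for upper {-11/2, 3}: listed pattern). Sum: (109395/65536) * pi.


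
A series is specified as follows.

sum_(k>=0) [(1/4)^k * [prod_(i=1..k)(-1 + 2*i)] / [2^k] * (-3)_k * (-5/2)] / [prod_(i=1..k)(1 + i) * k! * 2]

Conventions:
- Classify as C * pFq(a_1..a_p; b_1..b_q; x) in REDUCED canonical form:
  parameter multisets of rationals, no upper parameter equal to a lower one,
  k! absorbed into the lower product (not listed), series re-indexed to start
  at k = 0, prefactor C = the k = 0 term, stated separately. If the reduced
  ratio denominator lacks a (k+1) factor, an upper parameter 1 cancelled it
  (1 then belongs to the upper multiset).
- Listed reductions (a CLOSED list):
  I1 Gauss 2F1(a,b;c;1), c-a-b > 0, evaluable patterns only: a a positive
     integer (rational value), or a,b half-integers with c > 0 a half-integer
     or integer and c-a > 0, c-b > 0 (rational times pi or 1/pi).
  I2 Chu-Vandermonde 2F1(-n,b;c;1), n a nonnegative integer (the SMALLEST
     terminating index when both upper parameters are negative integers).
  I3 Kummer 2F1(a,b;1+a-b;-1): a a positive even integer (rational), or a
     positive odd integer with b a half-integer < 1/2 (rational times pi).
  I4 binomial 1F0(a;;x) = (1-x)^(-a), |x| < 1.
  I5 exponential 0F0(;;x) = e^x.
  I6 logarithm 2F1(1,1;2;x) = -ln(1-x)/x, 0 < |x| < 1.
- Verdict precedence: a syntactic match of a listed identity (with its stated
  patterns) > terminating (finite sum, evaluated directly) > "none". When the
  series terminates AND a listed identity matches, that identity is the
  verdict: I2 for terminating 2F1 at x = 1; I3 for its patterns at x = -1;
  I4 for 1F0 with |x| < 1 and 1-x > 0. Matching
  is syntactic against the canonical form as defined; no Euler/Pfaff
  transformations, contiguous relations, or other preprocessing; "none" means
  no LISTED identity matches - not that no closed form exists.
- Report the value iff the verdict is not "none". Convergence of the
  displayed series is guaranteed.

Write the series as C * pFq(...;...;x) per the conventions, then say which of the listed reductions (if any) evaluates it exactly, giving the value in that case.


Prefactor -5/4, argument 1/4: 2F1 with upper {-3, 1/2} over lower {2}. Verdict: terminating (-3 upstairs). 4 nonzero terms in all; added directly. Its exact value is -17095/16384.

Structural cue: t_0 = -5/4 here, and the odd product 1*3*...*(2k-1) (C = -5/4, x = 1/4) is 2^k (1/2)_k.
Consecutive-term ratio: r(k) = (1/4) * (k-3) (k+1/2) / [(k+2) (k+1)] - rational; roots negated = parameters, x = (1/4), C = -5/4.


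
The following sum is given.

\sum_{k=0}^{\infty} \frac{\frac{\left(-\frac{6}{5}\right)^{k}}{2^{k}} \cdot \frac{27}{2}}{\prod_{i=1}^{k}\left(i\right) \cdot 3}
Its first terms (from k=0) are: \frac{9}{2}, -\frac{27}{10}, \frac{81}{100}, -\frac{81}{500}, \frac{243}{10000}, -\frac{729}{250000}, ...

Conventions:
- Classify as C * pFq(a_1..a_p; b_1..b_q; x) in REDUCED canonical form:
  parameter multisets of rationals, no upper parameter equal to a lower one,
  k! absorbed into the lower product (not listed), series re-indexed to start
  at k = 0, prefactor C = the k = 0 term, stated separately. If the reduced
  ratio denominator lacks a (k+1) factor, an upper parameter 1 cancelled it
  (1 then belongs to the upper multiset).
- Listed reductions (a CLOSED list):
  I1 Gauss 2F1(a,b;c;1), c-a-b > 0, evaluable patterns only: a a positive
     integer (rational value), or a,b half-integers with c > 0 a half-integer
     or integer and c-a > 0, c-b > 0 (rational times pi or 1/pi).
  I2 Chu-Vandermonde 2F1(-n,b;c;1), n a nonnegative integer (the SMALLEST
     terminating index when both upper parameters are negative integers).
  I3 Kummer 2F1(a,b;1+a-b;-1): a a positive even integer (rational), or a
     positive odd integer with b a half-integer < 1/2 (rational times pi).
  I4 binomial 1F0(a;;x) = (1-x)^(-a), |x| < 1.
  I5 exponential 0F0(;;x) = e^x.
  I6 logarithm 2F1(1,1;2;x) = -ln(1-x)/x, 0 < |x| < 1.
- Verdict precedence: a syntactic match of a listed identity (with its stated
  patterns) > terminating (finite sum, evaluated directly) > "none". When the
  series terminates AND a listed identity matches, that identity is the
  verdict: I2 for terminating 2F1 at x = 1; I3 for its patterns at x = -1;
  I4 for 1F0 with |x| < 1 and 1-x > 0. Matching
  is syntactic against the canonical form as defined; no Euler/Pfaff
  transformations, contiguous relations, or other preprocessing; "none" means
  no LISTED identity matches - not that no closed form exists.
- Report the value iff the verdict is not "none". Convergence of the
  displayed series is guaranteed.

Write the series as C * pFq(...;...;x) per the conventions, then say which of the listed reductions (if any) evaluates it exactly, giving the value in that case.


With C = \frac{9}{2}: the canonical form is 0F0(-; -; -\frac{3}{5}). Verdict: this is the exponential series (I5) (the 0F0 exponential series at x = -\frac{3}{5}). Exact value: \frac{9}{2} \cdot e^{-\frac{3}{5}}.

Key observation: t_0 being \frac{9}{2}, the two k-th powers (prefactor 9/2) combine into one argument.
Step ratio: r(k) = -\frac{3}{5} * 1 / [(k+1)] ; factor over Q: parameters, x = -\frac{3}{5}, and C = \frac{9}{2}.


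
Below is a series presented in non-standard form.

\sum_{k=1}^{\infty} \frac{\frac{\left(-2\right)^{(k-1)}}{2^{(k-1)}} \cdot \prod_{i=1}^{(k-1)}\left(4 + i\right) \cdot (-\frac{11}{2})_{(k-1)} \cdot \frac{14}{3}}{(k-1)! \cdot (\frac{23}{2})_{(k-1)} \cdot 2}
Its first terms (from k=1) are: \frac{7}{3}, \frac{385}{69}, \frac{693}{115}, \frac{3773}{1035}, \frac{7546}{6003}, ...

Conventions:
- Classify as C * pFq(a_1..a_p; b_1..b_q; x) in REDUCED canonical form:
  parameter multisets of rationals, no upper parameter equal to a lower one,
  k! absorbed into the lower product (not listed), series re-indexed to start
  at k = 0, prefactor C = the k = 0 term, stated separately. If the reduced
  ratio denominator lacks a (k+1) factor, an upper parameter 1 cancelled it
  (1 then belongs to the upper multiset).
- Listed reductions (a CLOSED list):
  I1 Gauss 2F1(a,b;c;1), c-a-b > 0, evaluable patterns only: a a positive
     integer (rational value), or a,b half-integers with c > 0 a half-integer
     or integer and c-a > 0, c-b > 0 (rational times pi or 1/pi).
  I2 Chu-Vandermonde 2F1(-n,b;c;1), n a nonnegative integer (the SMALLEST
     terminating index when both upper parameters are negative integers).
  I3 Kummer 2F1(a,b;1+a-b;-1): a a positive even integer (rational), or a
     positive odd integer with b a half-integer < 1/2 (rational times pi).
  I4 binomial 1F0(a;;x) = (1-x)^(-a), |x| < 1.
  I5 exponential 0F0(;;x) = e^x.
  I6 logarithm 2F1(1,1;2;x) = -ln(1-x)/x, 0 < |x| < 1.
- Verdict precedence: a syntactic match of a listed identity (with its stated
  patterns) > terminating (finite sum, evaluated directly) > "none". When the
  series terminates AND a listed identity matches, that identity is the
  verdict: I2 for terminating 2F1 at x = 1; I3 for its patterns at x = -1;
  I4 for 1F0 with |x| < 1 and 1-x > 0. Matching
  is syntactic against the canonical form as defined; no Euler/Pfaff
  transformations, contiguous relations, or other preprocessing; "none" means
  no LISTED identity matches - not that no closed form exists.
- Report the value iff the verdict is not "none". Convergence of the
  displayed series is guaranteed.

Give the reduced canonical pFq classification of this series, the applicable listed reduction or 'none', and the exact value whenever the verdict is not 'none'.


Reduced: x = -1, 2F1, upper = {-\frac{11}{2}, 5}, lower = {\frac{23}{2}}, C = \frac{7}{3}. Verdict: Kummer (I3) fires (x = -1; c = \frac{23}{2} equals 1+a-b for upper {-\frac{11}{2}, 5}: listed pattern). Exact value: \frac{101846745}{16777216} \cdot \pi.

Structural cue: with t_0 = \frac{7}{3}, the running product (C = 7/3, x = -1) telescopes to a rising factorial.
Consecutive-term ratio: r(k) = -1 * (k-\frac{11}{2}) (k+5) / [(k+\frac{23}{2}) (k+1)] ; factor over Q: parameters, x = -1, and C = \frac{7}{3}.


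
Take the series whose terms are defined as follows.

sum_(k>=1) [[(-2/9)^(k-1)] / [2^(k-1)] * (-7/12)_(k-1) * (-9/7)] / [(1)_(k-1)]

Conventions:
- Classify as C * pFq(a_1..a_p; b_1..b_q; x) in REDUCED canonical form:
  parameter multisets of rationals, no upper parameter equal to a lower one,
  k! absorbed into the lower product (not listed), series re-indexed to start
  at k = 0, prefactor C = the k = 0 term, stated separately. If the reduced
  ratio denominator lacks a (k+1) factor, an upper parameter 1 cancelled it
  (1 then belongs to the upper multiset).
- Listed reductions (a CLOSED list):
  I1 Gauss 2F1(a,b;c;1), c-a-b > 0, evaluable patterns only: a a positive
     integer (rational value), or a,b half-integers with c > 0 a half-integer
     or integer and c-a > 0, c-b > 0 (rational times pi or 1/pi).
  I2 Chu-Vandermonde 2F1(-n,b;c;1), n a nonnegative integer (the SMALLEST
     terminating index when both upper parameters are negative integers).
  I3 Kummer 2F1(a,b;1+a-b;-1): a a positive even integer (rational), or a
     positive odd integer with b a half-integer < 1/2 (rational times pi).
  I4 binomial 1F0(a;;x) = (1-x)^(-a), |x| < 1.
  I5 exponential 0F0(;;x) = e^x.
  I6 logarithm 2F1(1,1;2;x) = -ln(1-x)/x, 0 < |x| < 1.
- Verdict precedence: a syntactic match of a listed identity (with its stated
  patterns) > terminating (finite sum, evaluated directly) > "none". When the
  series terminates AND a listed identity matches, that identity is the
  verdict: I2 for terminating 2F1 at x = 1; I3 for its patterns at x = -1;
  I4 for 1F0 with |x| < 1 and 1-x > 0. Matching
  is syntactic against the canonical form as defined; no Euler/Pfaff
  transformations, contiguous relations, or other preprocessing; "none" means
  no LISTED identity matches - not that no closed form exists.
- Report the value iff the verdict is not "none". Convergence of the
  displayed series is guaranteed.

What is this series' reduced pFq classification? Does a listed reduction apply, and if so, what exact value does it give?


Classification (C = -9/7): 1F0 with upper {-7/12}, lower {-}, argument x = -1/9. Verdict (x = -1/9): the I4 binomial reduction applies (the 1F0 binomial series: exponent 7/12, x = -1/9). Its exact value is (-9/7) * (10/9)^(7/12).

The tell: with t_0 = -9/7, the two k-th powers (C = -9/7) combine into one argument.
Step ratio: r(k) = (-1/9) * (k-7/12) / [(k+1)] - rational in k. x = (-1/9); t_0 = -9/7; negate the roots.


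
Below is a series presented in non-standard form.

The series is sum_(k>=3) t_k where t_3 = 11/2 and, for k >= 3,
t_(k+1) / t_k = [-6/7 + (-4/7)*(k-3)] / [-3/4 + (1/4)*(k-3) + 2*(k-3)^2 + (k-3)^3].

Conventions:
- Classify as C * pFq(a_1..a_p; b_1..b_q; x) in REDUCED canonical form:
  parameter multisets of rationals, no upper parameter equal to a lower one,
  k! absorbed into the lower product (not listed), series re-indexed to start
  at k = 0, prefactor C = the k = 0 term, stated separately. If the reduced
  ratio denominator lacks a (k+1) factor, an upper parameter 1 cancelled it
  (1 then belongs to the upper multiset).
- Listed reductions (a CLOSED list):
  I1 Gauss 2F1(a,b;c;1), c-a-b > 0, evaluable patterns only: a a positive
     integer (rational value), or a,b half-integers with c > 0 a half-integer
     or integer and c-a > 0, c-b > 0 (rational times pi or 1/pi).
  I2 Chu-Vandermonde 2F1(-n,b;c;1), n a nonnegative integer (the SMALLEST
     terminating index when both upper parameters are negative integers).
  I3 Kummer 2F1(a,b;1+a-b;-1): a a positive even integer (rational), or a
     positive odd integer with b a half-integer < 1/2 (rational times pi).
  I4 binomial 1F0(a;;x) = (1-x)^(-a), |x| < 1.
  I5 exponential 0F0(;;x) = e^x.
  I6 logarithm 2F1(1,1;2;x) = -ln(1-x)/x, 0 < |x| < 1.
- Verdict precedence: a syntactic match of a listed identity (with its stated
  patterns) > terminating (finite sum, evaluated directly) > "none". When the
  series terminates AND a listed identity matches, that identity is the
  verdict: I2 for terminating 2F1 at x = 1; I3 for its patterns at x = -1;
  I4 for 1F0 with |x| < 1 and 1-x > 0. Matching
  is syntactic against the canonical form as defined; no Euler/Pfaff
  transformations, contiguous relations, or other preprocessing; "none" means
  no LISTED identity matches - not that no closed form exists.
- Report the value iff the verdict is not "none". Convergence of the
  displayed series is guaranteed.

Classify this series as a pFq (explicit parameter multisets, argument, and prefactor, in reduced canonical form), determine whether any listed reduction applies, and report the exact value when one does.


The series (x = -4/7) is 0F1: upper {-}, lower {-1/2}, prefactor 11/2. Verdict: none. A 0F1 with upper {-} fits none of I1-I6 at x = -4/7; the sum runs forever.

Key step: x = (-4/7) and roots of the ratio polynomials (C = 11/2, x = -4/7) are the negated parameters.
Term ratio: r(k) = (-4/7) * 1 / [(k-1/2) (k+1)] - rational in k. x = (-4/7); t_0 = 11/2; negate the roots.


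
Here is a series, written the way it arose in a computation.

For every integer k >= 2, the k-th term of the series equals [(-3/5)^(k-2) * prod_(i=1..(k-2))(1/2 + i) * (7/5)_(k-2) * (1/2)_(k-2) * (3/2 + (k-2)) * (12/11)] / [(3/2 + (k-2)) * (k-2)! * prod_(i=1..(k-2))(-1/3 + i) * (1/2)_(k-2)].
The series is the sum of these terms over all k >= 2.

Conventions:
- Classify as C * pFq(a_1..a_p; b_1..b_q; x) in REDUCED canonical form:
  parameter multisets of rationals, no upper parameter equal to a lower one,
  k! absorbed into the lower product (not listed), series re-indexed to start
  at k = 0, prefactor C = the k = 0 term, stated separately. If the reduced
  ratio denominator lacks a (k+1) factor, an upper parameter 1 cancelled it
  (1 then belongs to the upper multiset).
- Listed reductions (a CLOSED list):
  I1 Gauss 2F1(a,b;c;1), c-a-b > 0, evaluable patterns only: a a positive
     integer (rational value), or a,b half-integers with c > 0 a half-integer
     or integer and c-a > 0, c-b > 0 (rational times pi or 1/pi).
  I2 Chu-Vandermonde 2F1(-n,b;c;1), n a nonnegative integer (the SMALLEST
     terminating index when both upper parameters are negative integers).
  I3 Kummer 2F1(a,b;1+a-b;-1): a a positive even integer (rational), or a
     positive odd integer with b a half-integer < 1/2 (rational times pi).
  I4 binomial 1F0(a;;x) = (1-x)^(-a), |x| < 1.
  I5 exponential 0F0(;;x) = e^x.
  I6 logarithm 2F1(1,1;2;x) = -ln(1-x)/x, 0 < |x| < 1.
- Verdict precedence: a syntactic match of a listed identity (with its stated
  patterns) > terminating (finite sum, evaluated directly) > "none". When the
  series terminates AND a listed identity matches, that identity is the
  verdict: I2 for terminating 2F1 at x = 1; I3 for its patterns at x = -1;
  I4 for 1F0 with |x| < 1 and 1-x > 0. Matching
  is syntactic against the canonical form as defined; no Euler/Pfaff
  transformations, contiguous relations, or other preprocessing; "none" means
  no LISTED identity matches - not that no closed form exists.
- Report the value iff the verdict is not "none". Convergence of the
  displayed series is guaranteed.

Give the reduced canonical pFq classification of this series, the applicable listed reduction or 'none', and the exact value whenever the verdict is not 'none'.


Key step: t_0 being 12/11, the parameter 1/2 appears in both the upper and lower lists and cancels (alongside the other common factor).
Term ratio: r(k) = (-3/5) * (k+7/5) (k+3/2) / [(k+2/3) (k+1)] - rational in k, leading ratio (-3/5); with t_0 = 12/11, classification follows.

With C = 12/11: the canonical form is 2F1(7/5, 3/2; 2/3; -3/5). Verdict: none - at argument -3/5 the multisets {7/5, 3/2} ; {2/3} match no listed identity.


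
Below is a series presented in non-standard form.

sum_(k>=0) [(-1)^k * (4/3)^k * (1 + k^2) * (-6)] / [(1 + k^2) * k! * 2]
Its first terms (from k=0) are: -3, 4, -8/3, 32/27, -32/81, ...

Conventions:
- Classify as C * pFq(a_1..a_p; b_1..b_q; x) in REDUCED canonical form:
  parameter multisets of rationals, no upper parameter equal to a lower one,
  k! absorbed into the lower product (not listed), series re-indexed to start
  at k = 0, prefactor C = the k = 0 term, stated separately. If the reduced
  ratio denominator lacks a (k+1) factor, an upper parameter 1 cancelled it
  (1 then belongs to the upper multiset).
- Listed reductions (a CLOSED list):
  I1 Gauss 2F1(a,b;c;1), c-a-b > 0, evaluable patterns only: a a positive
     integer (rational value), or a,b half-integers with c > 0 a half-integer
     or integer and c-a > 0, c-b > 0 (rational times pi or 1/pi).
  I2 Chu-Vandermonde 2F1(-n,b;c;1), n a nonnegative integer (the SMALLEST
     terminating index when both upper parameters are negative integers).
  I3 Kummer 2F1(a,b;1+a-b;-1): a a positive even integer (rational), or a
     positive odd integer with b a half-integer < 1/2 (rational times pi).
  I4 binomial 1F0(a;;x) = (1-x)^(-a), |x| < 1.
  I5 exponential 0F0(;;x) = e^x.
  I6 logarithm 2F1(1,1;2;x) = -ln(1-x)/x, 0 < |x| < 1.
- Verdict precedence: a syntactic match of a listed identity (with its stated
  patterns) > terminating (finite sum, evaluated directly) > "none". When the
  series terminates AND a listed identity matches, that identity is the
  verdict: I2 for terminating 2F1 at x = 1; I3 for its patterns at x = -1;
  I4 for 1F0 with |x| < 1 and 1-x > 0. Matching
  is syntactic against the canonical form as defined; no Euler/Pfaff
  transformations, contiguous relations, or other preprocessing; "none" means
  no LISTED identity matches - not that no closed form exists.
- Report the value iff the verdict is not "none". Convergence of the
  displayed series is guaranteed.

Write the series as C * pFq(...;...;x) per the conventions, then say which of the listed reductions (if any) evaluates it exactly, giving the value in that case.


At argument -4/3: a 0F0 with upper {-}, lower {-}, scaled by C = -3. Verdict: this is the I5 exponential reduction (the 0F0 exponential series at x = -4/3). Hence: (-3) * e^(-4/3).

Structural cue: from the first term -3: striking the common factor k^2 + 1 reduces the term (prefactor -3).
Step ratio: r(k) = (-4/3) * 1 / [(k+1)] - rational; roots negated = parameters, x = (-4/3), C = -3.


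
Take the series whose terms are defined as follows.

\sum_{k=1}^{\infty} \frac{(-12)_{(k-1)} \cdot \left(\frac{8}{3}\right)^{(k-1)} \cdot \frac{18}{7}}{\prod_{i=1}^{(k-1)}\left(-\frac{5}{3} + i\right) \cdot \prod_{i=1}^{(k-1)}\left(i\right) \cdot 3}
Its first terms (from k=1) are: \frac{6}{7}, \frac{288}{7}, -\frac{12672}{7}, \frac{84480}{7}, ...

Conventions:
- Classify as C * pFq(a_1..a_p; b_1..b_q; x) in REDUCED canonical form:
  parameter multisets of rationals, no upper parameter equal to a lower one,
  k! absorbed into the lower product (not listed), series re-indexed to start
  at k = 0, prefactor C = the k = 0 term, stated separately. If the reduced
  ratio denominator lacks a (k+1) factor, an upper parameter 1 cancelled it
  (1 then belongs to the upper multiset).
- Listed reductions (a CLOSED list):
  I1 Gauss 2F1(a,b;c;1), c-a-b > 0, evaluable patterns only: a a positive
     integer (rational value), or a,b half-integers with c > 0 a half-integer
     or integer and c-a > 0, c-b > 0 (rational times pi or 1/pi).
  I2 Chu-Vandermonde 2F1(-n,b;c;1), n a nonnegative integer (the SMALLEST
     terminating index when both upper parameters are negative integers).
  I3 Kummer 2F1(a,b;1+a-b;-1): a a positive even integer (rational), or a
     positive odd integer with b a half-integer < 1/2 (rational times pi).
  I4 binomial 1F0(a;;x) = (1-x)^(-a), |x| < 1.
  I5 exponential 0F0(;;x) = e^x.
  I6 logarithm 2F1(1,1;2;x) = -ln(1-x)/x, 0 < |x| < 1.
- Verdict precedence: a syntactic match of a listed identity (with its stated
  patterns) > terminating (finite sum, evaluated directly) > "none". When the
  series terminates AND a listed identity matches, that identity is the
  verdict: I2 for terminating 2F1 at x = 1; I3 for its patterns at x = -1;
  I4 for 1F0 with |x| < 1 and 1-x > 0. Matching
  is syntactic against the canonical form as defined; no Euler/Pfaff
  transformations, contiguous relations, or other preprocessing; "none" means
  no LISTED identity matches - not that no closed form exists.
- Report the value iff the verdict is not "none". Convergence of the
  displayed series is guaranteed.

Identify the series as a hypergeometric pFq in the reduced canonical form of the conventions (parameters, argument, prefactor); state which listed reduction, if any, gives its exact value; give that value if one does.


Key observation: t_0 = \frac{6}{7} here, and the constant factors (C = 6/7) combine into one prefactor.
Step ratio: r(k) = \frac{8}{3} * (k-12) / [(k-\frac{2}{3}) (k+1)] ; factor over Q: parameters, x = \frac{8}{3}, and C = \frac{6}{7}.

Canonical form: C = \frac{6}{7} times 1F1 with upper {-12}, lower {-\frac{2}{3}}, x = \frac{8}{3}. Verdict: terminating. With -12 upstairs the series is a 13-term polynomial sum; evaluated term by term. Its exact value is -\frac{26237057754}{515890375}.


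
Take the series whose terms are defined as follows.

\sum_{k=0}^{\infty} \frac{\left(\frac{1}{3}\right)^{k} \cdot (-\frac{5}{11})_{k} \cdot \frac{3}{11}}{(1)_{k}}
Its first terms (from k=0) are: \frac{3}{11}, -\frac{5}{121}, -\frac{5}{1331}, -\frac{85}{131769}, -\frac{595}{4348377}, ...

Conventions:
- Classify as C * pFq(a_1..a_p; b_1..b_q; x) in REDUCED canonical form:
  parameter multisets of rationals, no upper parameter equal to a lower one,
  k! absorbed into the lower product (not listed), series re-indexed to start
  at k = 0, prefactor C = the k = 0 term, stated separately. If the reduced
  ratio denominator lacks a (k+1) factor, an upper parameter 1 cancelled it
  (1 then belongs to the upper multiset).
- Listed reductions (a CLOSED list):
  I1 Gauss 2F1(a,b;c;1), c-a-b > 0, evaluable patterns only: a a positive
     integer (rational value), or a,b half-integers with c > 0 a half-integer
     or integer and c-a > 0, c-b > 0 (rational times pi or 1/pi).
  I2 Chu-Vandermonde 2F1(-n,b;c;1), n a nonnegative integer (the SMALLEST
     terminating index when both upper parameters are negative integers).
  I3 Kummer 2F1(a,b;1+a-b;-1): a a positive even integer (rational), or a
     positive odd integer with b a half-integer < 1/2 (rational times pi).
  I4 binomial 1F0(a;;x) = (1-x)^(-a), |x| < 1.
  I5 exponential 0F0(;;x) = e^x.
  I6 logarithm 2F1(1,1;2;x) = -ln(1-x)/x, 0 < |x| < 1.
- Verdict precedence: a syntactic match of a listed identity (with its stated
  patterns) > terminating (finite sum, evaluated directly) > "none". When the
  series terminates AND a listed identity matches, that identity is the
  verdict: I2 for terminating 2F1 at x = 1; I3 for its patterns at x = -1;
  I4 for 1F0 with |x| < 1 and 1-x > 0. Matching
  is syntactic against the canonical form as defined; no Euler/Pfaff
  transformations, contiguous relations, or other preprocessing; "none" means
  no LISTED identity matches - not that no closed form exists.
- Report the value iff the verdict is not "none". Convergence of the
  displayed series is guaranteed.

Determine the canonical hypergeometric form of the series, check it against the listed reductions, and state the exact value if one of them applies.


Prefactor \frac{3}{11}, argument \frac{1}{3}: 1F0 with upper {-\frac{5}{11}} over lower {-}. Verdict: the I4 binomial reduction applies (the 1F0 binomial series: exponent 5/11, x = \frac{1}{3}). Its exact value is \frac{3}{11} \cdot \left(\frac{2}{3}\right)^{\frac{5}{11}}.

Structural cue: t_0 = \frac{3}{11} here, and (1)_k (C = 3/11) is k! itself.
Step ratio: r(k) = \frac{1}{3} * (k-\frac{5}{11}) / [(k+1)] - rational in k, leading ratio \frac{1}{3}; with t_0 = \frac{3}{11}, classification follows.


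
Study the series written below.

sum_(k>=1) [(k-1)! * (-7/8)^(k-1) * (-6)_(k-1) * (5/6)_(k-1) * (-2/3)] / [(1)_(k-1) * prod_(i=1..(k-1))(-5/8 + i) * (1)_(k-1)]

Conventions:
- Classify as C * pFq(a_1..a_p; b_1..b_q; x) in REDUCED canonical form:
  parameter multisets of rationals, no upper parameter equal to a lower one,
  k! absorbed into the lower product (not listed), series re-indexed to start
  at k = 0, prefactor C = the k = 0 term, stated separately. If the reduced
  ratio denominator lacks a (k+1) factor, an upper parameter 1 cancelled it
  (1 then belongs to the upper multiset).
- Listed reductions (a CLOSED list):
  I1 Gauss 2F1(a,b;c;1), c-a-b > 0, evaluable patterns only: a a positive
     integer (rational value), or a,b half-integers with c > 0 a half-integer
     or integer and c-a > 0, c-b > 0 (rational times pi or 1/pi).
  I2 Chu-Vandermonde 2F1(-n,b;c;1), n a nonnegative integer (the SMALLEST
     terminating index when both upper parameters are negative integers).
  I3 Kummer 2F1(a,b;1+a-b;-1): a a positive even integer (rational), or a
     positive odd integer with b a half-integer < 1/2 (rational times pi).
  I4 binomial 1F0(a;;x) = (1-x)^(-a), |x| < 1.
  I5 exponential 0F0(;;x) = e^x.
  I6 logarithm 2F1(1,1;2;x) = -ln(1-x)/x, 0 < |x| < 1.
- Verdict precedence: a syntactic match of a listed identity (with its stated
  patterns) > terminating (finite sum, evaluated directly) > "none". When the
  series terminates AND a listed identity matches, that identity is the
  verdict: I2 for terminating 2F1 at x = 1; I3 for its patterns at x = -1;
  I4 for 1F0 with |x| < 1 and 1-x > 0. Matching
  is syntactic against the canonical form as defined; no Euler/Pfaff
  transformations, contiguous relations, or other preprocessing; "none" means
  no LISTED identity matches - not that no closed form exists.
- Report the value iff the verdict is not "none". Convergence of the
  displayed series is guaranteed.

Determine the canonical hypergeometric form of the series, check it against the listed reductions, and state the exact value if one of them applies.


x = -7/8 here; the reduced form reads 2F1, upper {-6, 5/6}, lower {3/8}, C = -2/3. Verdict: terminating - the sum ends at index 6 because -6 is a negative integer; exact evaluation follows. Exact value: -448207060279/4631331168.

Structural cue: from the first term -2/3: the lower running product (prefactor -2/3) is a rising factorial.
Consecutive-term ratio: r(k) = (-7/8) * (k-6) (k+5/6) / [(k+3/8) (k+1)] ; factor over Q: parameters, x = (-7/8), and C = -2/3.
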